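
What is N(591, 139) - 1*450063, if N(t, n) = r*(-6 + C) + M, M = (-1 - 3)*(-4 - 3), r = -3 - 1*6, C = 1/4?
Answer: -1799933/4 ≈ -4.4998e+5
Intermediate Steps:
C = ¼ ≈ 0.25000
r = -9 (r = -3 - 6 = -9)
M = 28 (M = -4*(-7) = 28)
N(t, n) = 319/4 (N(t, n) = -9*(-6 + ¼) + 28 = -9*(-23/4) + 28 = 207/4 + 28 = 319/4)
N(591, 139) - 1*450063 = 319/4 - 1*450063 = 319/4 - 450063 = -1799933/4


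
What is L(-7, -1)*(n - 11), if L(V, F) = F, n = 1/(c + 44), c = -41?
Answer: 32/3 ≈ 10.667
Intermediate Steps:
n = ⅓ (n = 1/(-41 + 44) = 1/3 = ⅓ ≈ 0.33333)
L(-7, -1)*(n - 11) = -(⅓ - 11) = -1*(-32/3) = 32/3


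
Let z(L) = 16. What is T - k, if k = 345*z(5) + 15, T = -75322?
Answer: -80857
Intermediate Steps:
k = 5535 (k = 345*16 + 15 = 5520 + 15 = 5535)
T - k = -75322 - 1*5535 = -75322 - 5535 = -80857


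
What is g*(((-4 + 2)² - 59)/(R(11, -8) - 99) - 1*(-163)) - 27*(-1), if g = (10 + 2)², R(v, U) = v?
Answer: 23589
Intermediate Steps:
g = 144 (g = 12² = 144)
g*(((-4 + 2)² - 59)/(R(11, -8) - 99) - 1*(-163)) - 27*(-1) = 144*(((-4 + 2)² - 59)/(11 - 99) - 1*(-163)) - 27*(-1) = 144*(((-2)² - 59)/(-88) + 163) + 27 = 144*((4 - 59)*(-1/88) + 163) + 27 = 144*(-55*(-1/88) + 163) + 27 = 144*(5/8 + 163) + 27 = 144*(1309/8) + 27 = 23562 + 27 = 23589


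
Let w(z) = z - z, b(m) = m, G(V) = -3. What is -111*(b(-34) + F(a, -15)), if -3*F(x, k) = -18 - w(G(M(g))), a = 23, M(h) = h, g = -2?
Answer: 3108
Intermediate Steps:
w(z) = 0
F(x, k) = 6 (F(x, k) = -(-18 - 1*0)/3 = -(-18 + 0)/3 = -1/3*(-18) = 6)
-111*(b(-34) + F(a, -15)) = -111*(-34 + 6) = -111*(-28) = 3108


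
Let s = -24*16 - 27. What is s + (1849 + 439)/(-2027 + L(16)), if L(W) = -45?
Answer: -106735/259 ≈ -412.10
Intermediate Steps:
s = -411 (s = -384 - 27 = -411)
s + (1849 + 439)/(-2027 + L(16)) = -411 + (1849 + 439)/(-2027 - 45) = -411 + 2288/(-2072) = -411 + 2288*(-1/2072) = -411 - 286/259 = -106735/259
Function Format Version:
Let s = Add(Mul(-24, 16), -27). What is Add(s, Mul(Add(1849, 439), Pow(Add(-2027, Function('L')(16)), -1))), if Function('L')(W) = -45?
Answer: Rational(-106735, 259) ≈ -412.10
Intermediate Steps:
s = -411 (s = Add(-384, -27) = -411)
Add(s, Mul(Add(1849, 439), Pow(Add(-2027, Function('L')(16)), -1))) = Add(-411, Mul(Add(1849, 439), Pow(Add(-2027, -45), -1))) = Add(-411, Mul(2288, Pow(-2072, -1))) = Add(-411, Mul(2288, Rational(-1, 2072))) = Add(-411, Rational(-286, 259)) = Rational(-106735, 259)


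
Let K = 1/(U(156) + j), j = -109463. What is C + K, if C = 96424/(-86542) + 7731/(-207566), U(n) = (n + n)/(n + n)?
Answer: -283008039292088/245785656977083 ≈ -1.1514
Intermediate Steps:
U(n) = 1 (U(n) = (2*n)/((2*n)) = (2*n)*(1/(2*n)) = 1)
K = -1/109462 (K = 1/(1 - 109463) = 1/(-109462) = -1/109462 ≈ -9.1356e-6)
C = -10341700093/8981588386 (C = 96424*(-1/86542) + 7731*(-1/207566) = -48212/43271 - 7731/207566 = -10341700093/8981588386 ≈ -1.1514)
C + K = -10341700093/8981588386 - 1/109462 = -283008039292088/245785656977083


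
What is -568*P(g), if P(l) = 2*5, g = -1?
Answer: -5680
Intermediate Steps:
P(l) = 10
-568*P(g) = -568*10 = -5680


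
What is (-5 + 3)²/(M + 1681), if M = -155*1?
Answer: 2/763 ≈ 0.0026212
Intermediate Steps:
M = -155
(-5 + 3)²/(M + 1681) = (-5 + 3)²/(-155 + 1681) = (-2)²/1526 = (1/1526)*4 = 2/763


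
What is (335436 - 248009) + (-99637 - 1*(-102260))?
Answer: 90050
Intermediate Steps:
(335436 - 248009) + (-99637 - 1*(-102260)) = 87427 + (-99637 + 102260) = 87427 + 2623 = 90050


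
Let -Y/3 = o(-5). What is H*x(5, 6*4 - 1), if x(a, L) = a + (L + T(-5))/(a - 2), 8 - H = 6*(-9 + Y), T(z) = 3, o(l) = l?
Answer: -1148/3 ≈ -382.67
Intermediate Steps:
Y = 15 (Y = -3*(-5) = 15)
H = -28 (H = 8 - 6*(-9 + 15) = 8 - 6*6 = 8 - 1*36 = 8 - 36 = -28)
x(a, L) = a + (3 + L)/(-2 + a) (x(a, L) = a + (L + 3)/(a - 2) = a + (3 + L)/(-2 + a))
H*x(5, 6*4 - 1) = -28*(3 + (6*4 - 1) + 5² - 2*5)/(-2 + 5) = -28*(3 + (24 - 1) + 25 - 10)/3 = -28*(3 + 23 + 25 - 10)/3 = -28*41/3 = -1148/3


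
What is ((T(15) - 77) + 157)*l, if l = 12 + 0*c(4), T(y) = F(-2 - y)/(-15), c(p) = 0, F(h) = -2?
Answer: 4808/5 ≈ 961.60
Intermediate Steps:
T(y) = 2/15 (T(y) = -2/(-15) = -2*(-1/15) = 2/15)
l = 12 (l = 12 + 0*0 = 12 + 0 = 12)
((T(15) - 77) + 157)*l = ((2/15 - 77) + 157)*12 = (-1153/15 + 157)*12 = (1202/15)*12 = 4808/5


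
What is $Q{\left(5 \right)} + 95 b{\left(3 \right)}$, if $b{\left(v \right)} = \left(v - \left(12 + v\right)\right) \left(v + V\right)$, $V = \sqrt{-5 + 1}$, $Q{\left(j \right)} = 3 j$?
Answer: $-3405 - 2280 i \approx -3405.0 - 2280.0 i$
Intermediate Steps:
$V = 2 i$ ($V = \sqrt{-4} = 2 i \approx 2.0 i$)
$b{\left(v \right)} = - 24 i - 12 v$ ($b{\left(v \right)} = \left(v - \left(12 + v\right)\right) \left(v + 2 i\right) = - 12 \left(v + 2 i\right) = - 24 i - 12 v$)
$Q{\left(5 \right)} + 95 b{\left(3 \right)} = 3 \cdot 5 + 95 \left(- 24 i - 36\right) = 15 + 95 \left(- 24 i - 36\right) = 15 + 95 \left(-36 - 24 i\right) = 15 - \left(3420 + 2280 i\right) = -3405 - 2280 i$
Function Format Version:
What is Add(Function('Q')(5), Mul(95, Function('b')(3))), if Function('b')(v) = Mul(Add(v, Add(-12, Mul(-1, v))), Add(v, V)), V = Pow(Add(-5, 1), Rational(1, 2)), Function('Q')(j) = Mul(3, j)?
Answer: Add(-3405, Mul(-2280, I)) ≈ Add(-3405.0, Mul(-2280.0, I))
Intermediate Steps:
V = Mul(2, I) (V = Pow(-4, Rational(1, 2)) = Mul(2, I) ≈ Mul(2.0000, I))
Function('b')(v) = Add(Mul(-24, I), Mul(-12, v)) (Function('b')(v) = Mul(Add(v, Add(-12, Mul(-1, v))), Add(v, Mul(2, I))) = Mul(-12, Add(v, Mul(2, I))) = Add(Mul(-24, I), Mul(-12, v)))
Add(Function('Q')(5), Mul(95, Function('b')(3))) = Add(Mul(3, 5), Mul(95, Add(Mul(-24, I), Mul(-12, 3)))) = Add(15, Mul(95, Add(Mul(-24, I), -36))) = Add(15, Mul(95, Add(-36, Mul(-24, I)))) = Add(15, Add(-3420, Mul(-2280, I))) = Add(-3405, Mul(-2280, I))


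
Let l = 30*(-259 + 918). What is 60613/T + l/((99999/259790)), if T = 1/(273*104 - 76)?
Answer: 57211730176864/33333 ≈ 1.7164e+9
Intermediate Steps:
l = 19770 (l = 30*659 = 19770)
T = 1/28316 (T = 1/(28392 - 76) = 1/28316 ≈ 3.5316e-5)
60613/T + l/((99999/259790)) = 60613/(1/28316) + 19770/((99999/259790)) = 60613*28316 + 19770/((99999*(1/259790))) = 1716317708 + 19770/(99999/259790) = 1716317708 + 19770*(259790/99999) = 1716317708 + 1712016100/33333 = 57211730176864/33333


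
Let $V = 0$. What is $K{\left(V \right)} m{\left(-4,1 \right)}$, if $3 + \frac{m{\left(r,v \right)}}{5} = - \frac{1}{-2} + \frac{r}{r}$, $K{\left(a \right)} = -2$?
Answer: $15$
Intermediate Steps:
$m{\left(r,v \right)} = - \frac{15}{2}$ ($m{\left(r,v \right)} = -15 + 5 \left(- \frac{1}{-2} + \frac{r}{r}\right) = -15 + 5 \left(\left(-1\right) \left(- \frac{1}{2}\right) + 1\right) = -15 + 5 \left(\frac{1}{2} + 1\right) = -15 + 5 \cdot \frac{3}{2} = -15 + \frac{15}{2} = - \frac{15}{2}$)
$K{\left(V \right)} m{\left(-4,1 \right)} = \left(-2\right) \left(- \frac{15}{2}\right) = 15$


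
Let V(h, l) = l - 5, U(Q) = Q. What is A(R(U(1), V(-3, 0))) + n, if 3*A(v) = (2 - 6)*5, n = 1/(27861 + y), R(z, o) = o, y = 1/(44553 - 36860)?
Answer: -4286670401/643004022 ≈ -6.6666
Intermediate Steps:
V(h, l) = -5 + l
y = 1/7693 ≈ 0.00012999
n = 7693/214334674 (n = 1/(27861 + 1/7693) = 1/(214334674/7693) = 7693/214334674 ≈ 3.5892e-5)
A(v) = -20/3 (A(v) = ((2 - 6)*5)/3 = (-4*5)/3 = (⅓)*(-20) = -20/3)
A(R(U(1), V(-3, 0))) + n = -20/3 + 7693/214334674 = -4286670401/643004022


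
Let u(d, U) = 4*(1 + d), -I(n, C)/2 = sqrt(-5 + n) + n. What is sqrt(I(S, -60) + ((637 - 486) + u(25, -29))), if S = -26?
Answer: sqrt(307 - 2*I*sqrt(31)) ≈ 17.524 - 0.3177*I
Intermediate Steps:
I(n, C) = -2*n - 2*sqrt(-5 + n) (I(n, C) = -2*(sqrt(-5 + n) + n) = -2*(n + sqrt(-5 + n)) = -2*n - 2*sqrt(-5 + n))
u(d, U) = 4 + 4*d
sqrt(I(S, -60) + ((637 - 486) + u(25, -29))) = sqrt((-2*(-26) - 2*sqrt(-5 - 26)) + ((637 - 486) + (4 + 4*25))) = sqrt((52 - 2*I*sqrt(31)) + (151 + (4 + 100))) = sqrt((52 - 2*I*sqrt(31)) + (151 + 104)) = sqrt((52 - 2*I*sqrt(31)) + 255) = sqrt(307 - 2*I*sqrt(31))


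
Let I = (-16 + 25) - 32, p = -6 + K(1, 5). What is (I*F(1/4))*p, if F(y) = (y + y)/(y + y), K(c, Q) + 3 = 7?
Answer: 46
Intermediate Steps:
K(c, Q) = 4 (K(c, Q) = -3 + 7 = 4)
p = -2 (p = -6 + 4 = -2)
I = -23 (I = 9 - 32 = -23)
F(y) = 1 (F(y) = (2*y)/((2*y)) = (2*y)*(1/(2*y)) = 1)
(I*F(1/4))*p = -23*1*(-2) = -23*(-2) = 46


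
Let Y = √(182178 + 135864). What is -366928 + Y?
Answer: -366928 + 3*√35338 ≈ -3.6636e+5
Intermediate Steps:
Y = 3*√35338 (Y = √318042 = 3*√35338 ≈ 563.95)
-366928 + Y = -366928 + 3*√35338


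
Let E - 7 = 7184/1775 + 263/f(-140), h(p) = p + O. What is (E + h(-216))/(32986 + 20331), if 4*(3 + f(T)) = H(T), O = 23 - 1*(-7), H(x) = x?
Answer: -12267383/3596231650 ≈ -0.0034112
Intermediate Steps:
O = 30 (O = 23 + 7 = 30)
h(p) = 30 + p (h(p) = p + 30 = 30 + p)
f(T) = -3 + T/4
E = 278317/67450 (E = 7 + (7184/1775 + 263/(-3 + (1/4)*(-140))) = 7 + (7184*(1/1775) + 263/(-3 - 35)) = 7 + (7184/1775 + 263/(-38)) = 7 + (7184/1775 + 263*(-1/38)) = 7 + (7184/1775 - 263/38) = 7 - 193833/67450 = 278317/67450 ≈ 4.1263)
(E + h(-216))/(32986 + 20331) = (278317/67450 + (30 - 216))/(32986 + 20331) = (278317/67450 - 186)/53317 = -12267383/67450*1/53317 = -12267383/3596231650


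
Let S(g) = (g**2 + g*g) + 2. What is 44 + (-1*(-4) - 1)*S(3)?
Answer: 104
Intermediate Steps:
S(g) = 2 + 2*g**2 (S(g) = (g**2 + g**2) + 2 = 2*g**2 + 2 = 2 + 2*g**2)
44 + (-1*(-4) - 1)*S(3) = 44 + (-1*(-4) - 1)*(2 + 2*3**2) = 44 + (4 - 1)*(2 + 2*9) = 44 + 3*(2 + 18) = 44 + 3*20 = 44 + 60 = 104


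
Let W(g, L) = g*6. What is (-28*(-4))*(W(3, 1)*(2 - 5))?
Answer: -6048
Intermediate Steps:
W(g, L) = 6*g
(-28*(-4))*(W(3, 1)*(2 - 5)) = (-28*(-4))*((6*3)*(2 - 5)) = 112*(18*(-3)) = 112*(-54) = -6048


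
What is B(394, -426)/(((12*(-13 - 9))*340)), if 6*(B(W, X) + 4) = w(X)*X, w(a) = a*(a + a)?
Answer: 6442399/22440 ≈ 287.09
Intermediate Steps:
w(a) = 2*a² (w(a) = a*(2*a) = 2*a²)
B(W, X) = -4 + X³/3 (B(W, X) = -4 + ((2*X²)*X)/6 = -4 + (2*X³)/6 = -4 + X³/3)
B(394, -426)/(((12*(-13 - 9))*340)) = (-4 + (⅓)*(-426)³)/(((12*(-13 - 9))*340)) = (-4 + (⅓)*(-77308776))/(((12*(-22))*340)) = (-4 - 25769592)/((-264*340)) = -25769596/(-89760) = -25769596*(-1/89760) = 6442399/22440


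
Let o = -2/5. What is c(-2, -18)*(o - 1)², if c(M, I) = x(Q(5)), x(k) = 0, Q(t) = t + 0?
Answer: 0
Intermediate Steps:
Q(t) = t
o = -⅖ (o = -2*⅕ = -⅖ ≈ -0.40000)
c(M, I) = 0
c(-2, -18)*(o - 1)² = 0*(-⅖ - 1)² = 0*(-7/5)² = 0*(49/25) = 0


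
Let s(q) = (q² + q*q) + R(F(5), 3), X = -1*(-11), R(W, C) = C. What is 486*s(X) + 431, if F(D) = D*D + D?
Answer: 119501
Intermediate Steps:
F(D) = D + D² (F(D) = D² + D = D + D²)
X = 11
s(q) = 3 + 2*q² (s(q) = (q² + q*q) + 3 = (q² + q²) + 3 = 2*q² + 3 = 3 + 2*q²)
486*s(X) + 431 = 486*(3 + 2*11²) + 431 = 486*(3 + 2*121) + 431 = 486*(3 + 242) + 431 = 486*245 + 431 = 119070 + 431 = 119501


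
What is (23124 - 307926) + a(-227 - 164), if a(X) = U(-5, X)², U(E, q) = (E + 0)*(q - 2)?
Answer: 3576423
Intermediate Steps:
U(E, q) = E*(-2 + q)
a(X) = (10 - 5*X)² (a(X) = (-5*(-2 + X))² = (10 - 5*X)²)
(23124 - 307926) + a(-227 - 164) = (23124 - 307926) + 25*(2 - (-227 - 164))² = -284802 + 25*(2 - 1*(-391))² = -284802 + 25*(2 + 391)² = -284802 + 25*393² = -284802 + 25*154449 = -284802 + 3861225 = 3576423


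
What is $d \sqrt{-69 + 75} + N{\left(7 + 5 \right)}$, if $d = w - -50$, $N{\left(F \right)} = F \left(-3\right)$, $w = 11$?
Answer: $-36 + 61 \sqrt{6} \approx 113.42$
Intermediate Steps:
$N{\left(F \right)} = - 3 F$
$d = 61$ ($d = 11 - -50 = 11 + 50 = 61$)
$d \sqrt{-69 + 75} + N{\left(7 + 5 \right)} = 61 \sqrt{-69 + 75} - 3 \left(7 + 5\right) = 61 \sqrt{6} - 36 = -36 + 61 \sqrt{6}$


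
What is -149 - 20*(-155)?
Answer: 2951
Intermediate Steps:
-149 - 20*(-155) = -149 + 3100 = 2951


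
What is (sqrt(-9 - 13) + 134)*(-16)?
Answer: -2144 - 16*I*sqrt(22) ≈ -2144.0 - 75.047*I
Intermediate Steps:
(sqrt(-9 - 13) + 134)*(-16) = (sqrt(-22) + 134)*(-16) = (I*sqrt(22) + 134)*(-16) = (134 + I*sqrt(22))*(-16) = -2144 - 16*I*sqrt(22)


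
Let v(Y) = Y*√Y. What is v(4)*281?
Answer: 2248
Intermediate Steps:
v(Y) = Y^(3/2)
v(4)*281 = 4^(3/2)*281 = 8*281 = 2248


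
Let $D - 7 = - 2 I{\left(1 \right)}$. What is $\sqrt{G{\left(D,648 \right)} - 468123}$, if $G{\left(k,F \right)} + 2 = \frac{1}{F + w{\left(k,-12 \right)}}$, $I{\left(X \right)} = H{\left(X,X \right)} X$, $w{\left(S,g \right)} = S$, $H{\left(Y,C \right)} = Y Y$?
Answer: $\frac{2 i \sqrt{49903178118}}{653} \approx 684.2 i$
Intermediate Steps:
$H{\left(Y,C \right)} = Y^{2}$
$I{\left(X \right)} = X^{3}$ ($I{\left(X \right)} = X^{2} X = X^{3}$)
$D = 5$ ($D = 7 - 2 \cdot 1^{3} = 7 - 2 = 5$)
$G{\left(k,F \right)} = -2 + \frac{1}{F + k}$
$\sqrt{G{\left(D,648 \right)} - 468123} = \sqrt{\frac{1 - 1296 - 10}{648 + 5} - 468123} = \sqrt{\frac{1 - 1296 - 10}{653} - 468123} = \sqrt{\frac{1}{653} \left(-1305\right) - 468123} = \sqrt{- \frac{1305}{653} - 468123} = \sqrt{- \frac{305685624}{653}} = \frac{2 i \sqrt{49903178118}}{653}$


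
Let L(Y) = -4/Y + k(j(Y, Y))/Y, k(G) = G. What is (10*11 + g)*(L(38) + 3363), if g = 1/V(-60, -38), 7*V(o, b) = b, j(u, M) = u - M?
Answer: 266633835/722 ≈ 3.6930e+5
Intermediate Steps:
V(o, b) = b/7
g = -7/38 (g = 1/((⅐)*(-38)) = 1/(-38/7) = -7/38 ≈ -0.18421)
L(Y) = -4/Y (L(Y) = -4/Y + (Y - Y)/Y = -4/Y + 0/Y = -4/Y + 0 = -4/Y)
(10*11 + g)*(L(38) + 3363) = (10*11 - 7/38)*(-4/38 + 3363) = (110 - 7/38)*(-4*1/38 + 3363) = 4173*(-2/19 + 3363)/38 = (4173/38)*(63895/19) = 266633835/722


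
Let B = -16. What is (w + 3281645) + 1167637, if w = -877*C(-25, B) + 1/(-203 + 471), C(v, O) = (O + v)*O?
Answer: 1038223961/268 ≈ 3.8740e+6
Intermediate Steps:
C(v, O) = O*(O + v)
w = -154183615/268 (w = -(-14032)*(-16 - 25) + 1/(-203 + 471) = -(-14032)*(-41) + 1/268 = -877*656 + 1/268 = -575312 + 1/268 = -154183615/268 ≈ -5.7531e+5)
(w + 3281645) + 1167637 = (-154183615/268 + 3281645) + 1167637 = 725297245/268 + 1167637 = 1038223961/268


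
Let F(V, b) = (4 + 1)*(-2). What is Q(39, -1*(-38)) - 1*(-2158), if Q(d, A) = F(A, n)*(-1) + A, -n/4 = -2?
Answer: 2206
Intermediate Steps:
n = 8 (n = -4*(-2) = 8)
F(V, b) = -10 (F(V, b) = 5*(-2) = -10)
Q(d, A) = 10 + A (Q(d, A) = -10*(-1) + A = 10 + A)
Q(39, -1*(-38)) - 1*(-2158) = (10 - 1*(-38)) - 1*(-2158) = (10 + 38) + 2158 = 48 + 2158 = 2206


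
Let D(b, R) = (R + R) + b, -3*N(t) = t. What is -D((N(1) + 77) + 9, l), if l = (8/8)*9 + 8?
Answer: -359/3 ≈ -119.67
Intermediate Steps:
N(t) = -t/3
l = 17 (l = (8*(⅛))*9 + 8 = 1*9 + 8 = 9 + 8 = 17)
D(b, R) = b + 2*R (D(b, R) = 2*R + b = b + 2*R)
-D((N(1) + 77) + 9, l) = -(((-⅓*1 + 77) + 9) + 2*17) = -(((-⅓ + 77) + 9) + 34) = -((230/3 + 9) + 34) = -(257/3 + 34) = -1*359/3 = -359/3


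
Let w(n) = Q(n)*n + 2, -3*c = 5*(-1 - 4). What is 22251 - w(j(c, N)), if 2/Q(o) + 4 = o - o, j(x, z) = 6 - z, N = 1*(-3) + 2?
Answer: 44505/2 ≈ 22253.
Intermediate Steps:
N = -1 (N = -3 + 2 = -1)
c = 25/3 (c = -5*(-1 - 4)/3 = -5*(-5)/3 = -⅓*(-25) = 25/3 ≈ 8.3333)
Q(o) = -½ (Q(o) = 2/(-4 + (o - o)) = 2/(-4 + 0) = 2/(-4) = 2*(-¼) = -½)
w(n) = 2 - n/2 (w(n) = -n/2 + 2 = 2 - n/2)
22251 - w(j(c, N)) = 22251 - (2 - (6 - 1*(-1))/2) = 22251 - (2 - (6 + 1)/2) = 22251 - (2 - ½*7) = 22251 - (2 - 7/2) = 22251 - 1*(-3/2) = 22251 + 3/2 = 44505/2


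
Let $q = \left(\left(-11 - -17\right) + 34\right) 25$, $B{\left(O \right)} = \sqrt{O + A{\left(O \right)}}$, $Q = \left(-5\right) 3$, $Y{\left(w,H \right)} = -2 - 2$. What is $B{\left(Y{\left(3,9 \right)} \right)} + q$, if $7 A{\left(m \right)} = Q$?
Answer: $1000 + \frac{i \sqrt{301}}{7} \approx 1000.0 + 2.4785 i$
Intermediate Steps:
$Y{\left(w,H \right)} = -4$ ($Y{\left(w,H \right)} = -2 - 2 = -4$)
$Q = -15$
$A{\left(m \right)} = - \frac{15}{7}$ ($A{\left(m \right)} = \frac{1}{7} \left(-15\right) = - \frac{15}{7}$)
$B{\left(O \right)} = \sqrt{- \frac{15}{7} + O}$ ($B{\left(O \right)} = \sqrt{O - \frac{15}{7}} = \sqrt{- \frac{15}{7} + O}$)
$q = 1000$ ($q = \left(\left(-11 + 17\right) + 34\right) 25 = \left(6 + 34\right) 25 = 40 \cdot 25 = 1000$)
$B{\left(Y{\left(3,9 \right)} \right)} + q = \frac{\sqrt{-105 + 49 \left(-4\right)}}{7} + 1000 = \frac{\sqrt{-105 - 196}}{7} + 1000 = \frac{\sqrt{-301}}{7} + 1000 = \frac{i \sqrt{301}}{7} + 1000 = 1000 + \frac{i \sqrt{301}}{7}$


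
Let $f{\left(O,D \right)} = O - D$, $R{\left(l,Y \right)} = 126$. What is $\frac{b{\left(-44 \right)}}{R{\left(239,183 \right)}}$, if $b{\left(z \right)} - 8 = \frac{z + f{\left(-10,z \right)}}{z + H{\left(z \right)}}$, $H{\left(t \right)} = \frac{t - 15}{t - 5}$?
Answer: $\frac{8633}{132111} \approx 0.065347$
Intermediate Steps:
$H{\left(t \right)} = \frac{-15 + t}{-5 + t}$
$b{\left(z \right)} = 8 - \frac{10}{z + \frac{-15 + z}{-5 + z}}$ ($b{\left(z \right)} = 8 + \frac{z - \left(10 + z\right)}{z + \frac{-15 + z}{-5 + z}} = 8 - \frac{10}{z + \frac{-15 + z}{-5 + z}}$)
$\frac{b{\left(-44 \right)}}{R{\left(239,183 \right)}} = \frac{2 \frac{1}{-15 + \left(-44\right)^{2} - -176} \left(-35 - -924 + 4 \left(-44\right)^{2}\right)}{126} = \frac{2 \left(-35 + 924 + 4 \cdot 1936\right)}{-15 + 1936 + 176} \cdot \frac{1}{126} = \frac{2 \left(-35 + 924 + 7744\right)}{2097} \cdot \frac{1}{126} = 2 \cdot \frac{1}{2097} \cdot 8633 \cdot \frac{1}{126} = \frac{17266}{2097} \cdot \frac{1}{126} = \frac{8633}{132111}$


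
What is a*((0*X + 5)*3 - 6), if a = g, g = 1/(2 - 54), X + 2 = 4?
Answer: -9/52 ≈ -0.17308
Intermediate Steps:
X = 2 (X = -2 + 4 = 2)
g = -1/52 (g = 1/(-52) = -1/52 ≈ -0.019231)
a = -1/52 ≈ -0.019231
a*((0*X + 5)*3 - 6) = -((0*2 + 5)*3 - 6)/52 = -((0 + 5)*3 - 6)/52 = -(5*3 - 6)/52 = -(15 - 6)/52 = -1/52*9 = -9/52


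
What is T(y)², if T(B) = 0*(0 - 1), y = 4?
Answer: 0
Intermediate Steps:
T(B) = 0 (T(B) = 0*(-1) = 0)
T(y)² = 0² = 0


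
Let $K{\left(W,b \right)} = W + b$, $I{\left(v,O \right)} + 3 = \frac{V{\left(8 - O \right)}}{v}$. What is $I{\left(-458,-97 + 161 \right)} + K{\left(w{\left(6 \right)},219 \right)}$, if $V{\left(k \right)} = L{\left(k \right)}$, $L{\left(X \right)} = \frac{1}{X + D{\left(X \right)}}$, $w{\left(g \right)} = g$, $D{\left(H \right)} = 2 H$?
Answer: $\frac{17081569}{76944} \approx 222.0$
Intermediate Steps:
$L{\left(X \right)} = \frac{1}{3 X}$ ($L{\left(X \right)} = \frac{1}{X + 2 X} = \frac{1}{3 X}$)
$V{\left(k \right)} = \frac{1}{3 k}$
$I{\left(v,O \right)} = -3 + \frac{1}{3 v \left(8 - O\right)}$ ($I{\left(v,O \right)} = -3 + \frac{\frac{1}{3} \frac{1}{8 - O}}{v} = -3 + \frac{1}{3 v \left(8 - O\right)}$)
$I{\left(-458,-97 + 161 \right)} + K{\left(w{\left(6 \right)},219 \right)} = \frac{1 - - 4122 \left(8 - \left(-97 + 161\right)\right)}{3 \left(-458\right) \left(8 - \left(-97 + 161\right)\right)} + \left(6 + 219\right) = \frac{1}{3} \left(- \frac{1}{458}\right) \frac{1}{8 - 64} \left(1 - - 4122 \left(8 - 64\right)\right) + 225 = \frac{1}{3} \left(- \frac{1}{458}\right) \frac{1}{-56} \left(1 - \left(-4122\right) \left(-56\right)\right) + 225 = \frac{1}{3} \left(- \frac{1}{458}\right) \left(- \frac{1}{56}\right) \left(1 - 230832\right) + 225 = \frac{1}{3} \left(- \frac{1}{458}\right) \left(- \frac{1}{56}\right) \left(-230831\right) + 225 = - \frac{230831}{76944} + 225 = \frac{17081569}{76944}$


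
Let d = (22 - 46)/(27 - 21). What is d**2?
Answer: 16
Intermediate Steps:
d = -4 (d = -24/6 = -24*1/6 = -4)
d**2 = (-4)**2 = 16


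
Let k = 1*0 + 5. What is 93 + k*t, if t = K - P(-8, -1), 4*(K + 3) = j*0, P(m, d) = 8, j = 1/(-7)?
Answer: 38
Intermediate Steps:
j = -⅐ ≈ -0.14286
K = -3 (K = -3 + (-⅐*0)/4 = -3 + (¼)*0 = -3 + 0 = -3)
k = 5 (k = 0 + 5 = 5)
t = -11 (t = -3 - 1*8 = -3 - 8 = -11)
93 + k*t = 93 + 5*(-11) = 93 - 55 = 38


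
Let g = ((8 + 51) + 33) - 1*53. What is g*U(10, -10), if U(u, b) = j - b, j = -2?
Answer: 312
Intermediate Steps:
U(u, b) = -2 - b
g = 39 (g = (59 + 33) - 53 = 92 - 53 = 39)
g*U(10, -10) = 39*(-2 - 1*(-10)) = 39*(-2 + 10) = 39*8 = 312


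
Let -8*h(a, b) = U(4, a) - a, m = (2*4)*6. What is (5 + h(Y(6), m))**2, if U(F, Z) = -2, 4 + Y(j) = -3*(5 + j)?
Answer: 25/64 ≈ 0.39063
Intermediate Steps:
Y(j) = -19 - 3*j (Y(j) = -4 - 3*(5 + j) = -4 + (-15 - 3*j) = -19 - 3*j)
m = 48 (m = 8*6 = 48)
h(a, b) = 1/4 + a/8 (h(a, b) = -(-2 - a)/8 = 1/4 + a/8)
(5 + h(Y(6), m))**2 = (5 + (1/4 + (-19 - 3*6)/8))**2 = (5 + (1/4 + (-19 - 18)/8))**2 = (5 + (1/4 + (1/8)*(-37)))**2 = (5 + (1/4 - 37/8))**2 = (5 - 35/8)**2 = (5/8)**2 = 25/64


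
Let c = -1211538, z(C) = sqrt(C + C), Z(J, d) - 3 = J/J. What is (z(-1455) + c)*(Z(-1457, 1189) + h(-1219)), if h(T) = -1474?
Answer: 1780960860 - 1470*I*sqrt(2910) ≈ 1.781e+9 - 79298.0*I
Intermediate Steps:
Z(J, d) = 4 (Z(J, d) = 3 + J/J = 3 + 1 = 4)
z(C) = sqrt(2)*sqrt(C) (z(C) = sqrt(2*C) = sqrt(2)*sqrt(C))
(z(-1455) + c)*(Z(-1457, 1189) + h(-1219)) = (sqrt(2)*sqrt(-1455) - 1211538)*(4 - 1474) = (sqrt(2)*(I*sqrt(1455)) - 1211538)*(-1470) = (I*sqrt(2910) - 1211538)*(-1470) = (-1211538 + I*sqrt(2910))*(-1470) = 1780960860 - 1470*I*sqrt(2910)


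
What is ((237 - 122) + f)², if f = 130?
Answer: 60025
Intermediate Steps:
((237 - 122) + f)² = ((237 - 122) + 130)² = (115 + 130)² = 245² = 60025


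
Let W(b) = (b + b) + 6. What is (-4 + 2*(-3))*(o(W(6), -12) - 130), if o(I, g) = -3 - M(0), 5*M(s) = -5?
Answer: 1320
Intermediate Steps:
M(s) = -1 (M(s) = (⅕)*(-5) = -1)
W(b) = 6 + 2*b (W(b) = 2*b + 6 = 6 + 2*b)
o(I, g) = -2 (o(I, g) = -3 - 1*(-1) = -3 + 1 = -2)
(-4 + 2*(-3))*(o(W(6), -12) - 130) = (-4 + 2*(-3))*(-2 - 130) = (-4 - 6)*(-132) = -10*(-132) = 1320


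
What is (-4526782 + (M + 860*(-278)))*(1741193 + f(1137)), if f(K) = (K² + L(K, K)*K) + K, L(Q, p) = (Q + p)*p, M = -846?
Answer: -14027429239227940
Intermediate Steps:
L(Q, p) = p*(Q + p)
f(K) = K + K² + 2*K³ (f(K) = (K² + (K*(K + K))*K) + K = (K² + (K*(2*K))*K) + K = (K² + (2*K²)*K) + K = (K² + 2*K³) + K = K + K² + 2*K³)
(-4526782 + (M + 860*(-278)))*(1741193 + f(1137)) = (-4526782 + (-846 + 860*(-278)))*(1741193 + 1137*(1 + 1137 + 2*1137²)) = (-4526782 + (-846 - 239080))*(1741193 + 1137*(1 + 1137 + 2*1292769)) = (-4526782 - 239926)*(1741193 + 1137*(1 + 1137 + 2585538)) = -4766708*(1741193 + 1137*2586676) = -4766708*(1741193 + 2941050612) = -4766708*2942791805 = -14027429239227940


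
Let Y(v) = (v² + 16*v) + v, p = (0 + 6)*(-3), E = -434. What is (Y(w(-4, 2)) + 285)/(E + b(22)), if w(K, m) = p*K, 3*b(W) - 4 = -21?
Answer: -20079/1319 ≈ -15.223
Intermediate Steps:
p = -18 (p = 6*(-3) = -18)
b(W) = -17/3 (b(W) = 4/3 + (⅓)*(-21) = 4/3 - 7 = -17/3)
w(K, m) = -18*K
Y(v) = v² + 17*v
(Y(w(-4, 2)) + 285)/(E + b(22)) = ((-18*(-4))*(17 - 18*(-4)) + 285)/(-434 - 17/3) = (72*(17 + 72) + 285)/(-1319/3) = (72*89 + 285)*(-3/1319) = (6408 + 285)*(-3/1319) = 6693*(-3/1319) = -20079/1319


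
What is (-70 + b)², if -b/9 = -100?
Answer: 688900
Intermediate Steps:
b = 900 (b = -9*(-100) = 900)
(-70 + b)² = (-70 + 900)² = 830² = 688900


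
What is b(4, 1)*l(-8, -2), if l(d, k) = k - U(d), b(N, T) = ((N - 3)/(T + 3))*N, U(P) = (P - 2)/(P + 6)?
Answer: -7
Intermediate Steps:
U(P) = (-2 + P)/(6 + P)
b(N, T) = N*(-3 + N)/(3 + T) (b(N, T) = ((-3 + N)/(3 + T))*N = N*(-3 + N)/(3 + T))
l(d, k) = k - (-2 + d)/(6 + d)
b(4, 1)*l(-8, -2) = (4*(-3 + 4)/(3 + 1))*((2 - 1*(-8) - 2*(6 - 8))/(6 - 8)) = (4*1/4)*((2 + 8 - 2*(-2))/(-2)) = (4*(¼)*1)*(-(2 + 8 + 4)/2) = 1*(-½*14) = 1*(-7) = -7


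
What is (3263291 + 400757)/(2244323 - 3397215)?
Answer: -916012/288223 ≈ -3.1781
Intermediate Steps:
(3263291 + 400757)/(2244323 - 3397215) = 3664048/(-1152892) = 3664048*(-1/1152892) = -916012/288223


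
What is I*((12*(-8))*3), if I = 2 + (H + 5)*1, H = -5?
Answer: -576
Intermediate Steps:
I = 2 (I = 2 + (-5 + 5)*1 = 2 + 0*1 = 2 + 0 = 2)
I*((12*(-8))*3) = 2*((12*(-8))*3) = 2*(-96*3) = 2*(-288) = -576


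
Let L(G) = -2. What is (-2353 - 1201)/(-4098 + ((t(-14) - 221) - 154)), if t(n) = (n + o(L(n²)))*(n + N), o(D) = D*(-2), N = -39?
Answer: 3554/3943 ≈ 0.90134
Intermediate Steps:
o(D) = -2*D
t(n) = (-39 + n)*(4 + n) (t(n) = (n - 2*(-2))*(n - 39) = (n + 4)*(-39 + n) = (4 + n)*(-39 + n) = (-39 + n)*(4 + n))
(-2353 - 1201)/(-4098 + ((t(-14) - 221) - 154)) = (-2353 - 1201)/(-4098 + (((-156 + (-14)² - 35*(-14)) - 221) - 154)) = -3554/(-4098 + (((-156 + 196 + 490) - 221) - 154)) = -3554/(-4098 + ((530 - 221) - 154)) = -3554/(-4098 + (309 - 154)) = -3554/(-4098 + 155) = -3554/(-3943) = -3554*(-1/3943) = 3554/3943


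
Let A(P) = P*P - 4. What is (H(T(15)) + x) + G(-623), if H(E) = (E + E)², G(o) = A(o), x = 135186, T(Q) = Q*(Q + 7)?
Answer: 958911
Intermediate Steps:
T(Q) = Q*(7 + Q)
A(P) = -4 + P² (A(P) = P² - 4 = -4 + P²)
G(o) = -4 + o²
H(E) = 4*E² (H(E) = (2*E)² = 4*E²)
(H(T(15)) + x) + G(-623) = (4*(15*(7 + 15))² + 135186) + (-4 + (-623)²) = (4*(15*22)² + 135186) + (-4 + 388129) = (4*330² + 135186) + 388125 = (4*108900 + 135186) + 388125 = (435600 + 135186) + 388125 = 570786 + 388125 = 958911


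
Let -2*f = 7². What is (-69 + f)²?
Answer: 34969/4 ≈ 8742.3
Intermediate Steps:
f = -49/2 (f = -½*7² = -½*49 = -49/2 ≈ -24.500)
(-69 + f)² = (-69 - 49/2)² = (-187/2)² = 34969/4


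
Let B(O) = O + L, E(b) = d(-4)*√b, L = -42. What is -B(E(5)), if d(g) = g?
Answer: 42 + 4*√5 ≈ 50.944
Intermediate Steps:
E(b) = -4*√b
B(O) = -42 + O (B(O) = O - 42 = -42 + O)
-B(E(5)) = -(-42 - 4*√5) = 42 + 4*√5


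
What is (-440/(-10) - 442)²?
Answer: 158404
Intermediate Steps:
(-440/(-10) - 442)² = (-440*(-⅒) - 442)² = (44 - 442)² = (-398)² = 158404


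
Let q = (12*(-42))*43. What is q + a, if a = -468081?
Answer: -489753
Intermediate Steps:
q = -21672 (q = -504*43 = -21672)
q + a = -21672 - 468081 = -489753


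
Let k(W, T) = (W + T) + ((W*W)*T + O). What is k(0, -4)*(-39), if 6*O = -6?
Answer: 195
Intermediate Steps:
O = -1 (O = (⅙)*(-6) = -1)
k(W, T) = -1 + T + W + T*W² (k(W, T) = (W + T) + ((W*W)*T - 1) = (T + W) + (W²*T - 1) = (T + W) + (T*W² - 1) = (T + W) + (-1 + T*W²) = -1 + T + W + T*W²)
k(0, -4)*(-39) = (-1 - 4 + 0 - 4*0²)*(-39) = (-1 - 4 + 0 - 4*0)*(-39) = (-1 - 4 + 0 + 0)*(-39) = -5*(-39) = 195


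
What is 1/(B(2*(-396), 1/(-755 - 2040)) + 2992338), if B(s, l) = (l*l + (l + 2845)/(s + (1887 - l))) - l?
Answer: 11954452812575/35771794484282306873 ≈ 3.3419e-7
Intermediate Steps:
B(s, l) = l² - l + (2845 + l)/(1887 + s - l) (B(s, l) = (l² + (2845 + l)/(1887 + s - l)) - l = l² - l + (2845 + l)/(1887 + s - l))
1/(B(2*(-396), 1/(-755 - 2040)) + 2992338) = 1/((2845 - (1/(-755 - 2040))³ - 1886/(-755 - 2040) + 1888*(1/(-755 - 2040))² + (2*(-396))*(1/(-755 - 2040))² - 2*(-396)/(-755 - 2040))/(1887 + 2*(-396) - 1/(-755 - 2040)) + 2992338) = 1/((2845 - (1/(-2795))³ - 1886/(-2795) + 1888*(1/(-2795))² - 792*(1/(-2795))² - 1*(-792)/(-2795))/(1887 - 792 - 1/(-2795)) + 2992338) = 1/((2845 - (-1/2795)³ - 1886*(-1/2795) + 1888*(-1/2795)² - 792*(-1/2795)² - 1*(-1/2795)*(-792))/(1887 - 792 - 1*(-1/2795)) + 2992338) = 1/((2845 - 1*(-1/21834609875) + 1886/2795 + 1888*(1/7812025) - 792*1/7812025 - 792/2795)/(1887 - 792 + 1/2795) + 2992338) = 1/((2845 + 1/21834609875 + 1886/2795 + 1888/7812025 - 792/7812025 - 792/2795)/(3060526/2795) + 2992338) = 1/((2795/3060526)*(62128014513046/21834609875) + 2992338) = 1/(31064007256523/11954452812575 + 2992338) = 1/(35771794484282306873/11954452812575) = 11954452812575/35771794484282306873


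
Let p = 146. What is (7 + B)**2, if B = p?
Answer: 23409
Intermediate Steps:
B = 146
(7 + B)**2 = (7 + 146)**2 = 153**2 = 23409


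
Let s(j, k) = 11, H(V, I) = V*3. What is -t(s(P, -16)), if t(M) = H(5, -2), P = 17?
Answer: -15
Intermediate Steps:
H(V, I) = 3*V
t(M) = 15 (t(M) = 3*5 = 15)
-t(s(P, -16)) = -1*15 = -15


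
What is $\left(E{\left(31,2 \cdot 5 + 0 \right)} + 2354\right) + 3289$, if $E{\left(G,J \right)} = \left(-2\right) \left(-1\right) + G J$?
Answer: $5955$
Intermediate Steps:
$E{\left(G,J \right)} = 2 + G J$
$\left(E{\left(31,2 \cdot 5 + 0 \right)} + 2354\right) + 3289 = \left(\left(2 + 31 \left(2 \cdot 5 + 0\right)\right) + 2354\right) + 3289 = \left(\left(2 + 31 \left(10 + 0\right)\right) + 2354\right) + 3289 = \left(\left(2 + 31 \cdot 10\right) + 2354\right) + 3289 = \left(\left(2 + 310\right) + 2354\right) + 3289 = \left(312 + 2354\right) + 3289 = 2666 + 3289 = 5955$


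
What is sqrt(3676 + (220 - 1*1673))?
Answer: 3*sqrt(247) ≈ 47.149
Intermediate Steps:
sqrt(3676 + (220 - 1*1673)) = sqrt(3676 + (220 - 1673)) = sqrt(3676 - 1453) = sqrt(2223) = 3*sqrt(247)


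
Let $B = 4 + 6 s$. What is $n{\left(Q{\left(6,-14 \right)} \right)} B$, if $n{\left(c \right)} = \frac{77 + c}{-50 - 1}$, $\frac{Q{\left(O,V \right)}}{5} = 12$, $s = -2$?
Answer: $\frac{1096}{51} \approx 21.49$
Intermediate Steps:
$Q{\left(O,V \right)} = 60$ ($Q{\left(O,V \right)} = 5 \cdot 12 = 60$)
$n{\left(c \right)} = - \frac{77}{51} - \frac{c}{51}$ ($n{\left(c \right)} = \frac{77 + c}{-51} = \left(77 + c\right) \left(- \frac{1}{51}\right) = - \frac{77}{51} - \frac{c}{51}$)
$B = -8$ ($B = 4 + 6 \left(-2\right) = 4 - 12 = -8$)
$n{\left(Q{\left(6,-14 \right)} \right)} B = \left(- \frac{77}{51} - \frac{20}{17}\right) \left(-8\right) = \left(- \frac{137}{51}\right) \left(-8\right) = \frac{1096}{51}$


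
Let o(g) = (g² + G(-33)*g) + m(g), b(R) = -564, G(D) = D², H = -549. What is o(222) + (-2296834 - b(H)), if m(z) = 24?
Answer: -2005204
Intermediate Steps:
o(g) = 24 + g² + 1089*g (o(g) = (g² + (-33)²*g) + 24 = (g² + 1089*g) + 24 = 24 + g² + 1089*g)
o(222) + (-2296834 - b(H)) = (24 + 222² + 1089*222) + (-2296834 - 1*(-564)) = (24 + 49284 + 241758) + (-2296834 + 564) = 291066 - 2296270 = -2005204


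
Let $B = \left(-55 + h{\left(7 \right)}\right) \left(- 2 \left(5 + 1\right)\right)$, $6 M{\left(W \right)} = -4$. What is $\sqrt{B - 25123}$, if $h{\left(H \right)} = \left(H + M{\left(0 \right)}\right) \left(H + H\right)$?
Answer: $i \sqrt{25527} \approx 159.77 i$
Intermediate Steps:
$M{\left(W \right)} = - \frac{2}{3}$ ($M{\left(W \right)} = \frac{1}{6} \left(-4\right) = - \frac{2}{3}$)
$h{\left(H \right)} = 2 H \left(- \frac{2}{3} + H\right)$ ($h{\left(H \right)} = \left(H - \frac{2}{3}\right) \left(H + H\right) = \left(- \frac{2}{3} + H\right) 2 H = 2 H \left(- \frac{2}{3} + H\right)$)
$B = -404$ ($B = \left(-55 + \frac{2}{3} \cdot 7 \left(-2 + 3 \cdot 7\right)\right) \left(- 2 \left(5 + 1\right)\right) = \left(-55 + \frac{2}{3} \cdot 7 \left(-2 + 21\right)\right) \left(\left(-2\right) 6\right) = \left(-55 + \frac{2}{3} \cdot 7 \cdot 19\right) \left(-12\right) = \left(-55 + \frac{266}{3}\right) \left(-12\right) = \frac{101}{3} \left(-12\right) = -404$)
$\sqrt{B - 25123} = \sqrt{-404 - 25123} = \sqrt{-25527} = i \sqrt{25527}$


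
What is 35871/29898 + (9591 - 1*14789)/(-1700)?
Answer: 819661/192525 ≈ 4.2574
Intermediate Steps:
35871/29898 + (9591 - 1*14789)/(-1700) = 35871*(1/29898) + (9591 - 14789)*(-1/1700) = 1087/906 - 5198*(-1/1700) = 1087/906 + 2599/850 = 819661/192525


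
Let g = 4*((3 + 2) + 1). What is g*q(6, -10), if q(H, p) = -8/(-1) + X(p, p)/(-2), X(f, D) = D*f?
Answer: -1008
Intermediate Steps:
q(H, p) = 8 - p²/2 (q(H, p) = -8/(-1) + (p*p)/(-2) = -8*(-1) + p²*(-½) = 8 - p²/2)
g = 24 (g = 4*(5 + 1) = 4*6 = 24)
g*q(6, -10) = 24*(8 - ½*(-10)²) = 24*(8 - ½*100) = 24*(8 - 50) = 24*(-42) = -1008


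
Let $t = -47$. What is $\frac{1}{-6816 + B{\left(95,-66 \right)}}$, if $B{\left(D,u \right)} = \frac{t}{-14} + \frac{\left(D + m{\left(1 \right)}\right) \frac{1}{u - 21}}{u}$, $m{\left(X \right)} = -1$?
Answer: $- \frac{40194}{273826709} \approx -0.00014679$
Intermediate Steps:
$B{\left(D,u \right)} = \frac{47}{14} + \frac{-1 + D}{u \left(-21 + u\right)}$ ($B{\left(D,u \right)} = - \frac{47}{-14} + \frac{\left(D - 1\right) \frac{1}{u - 21}}{u} = \left(-47\right) \left(- \frac{1}{14}\right) + \frac{\left(-1 + D\right) \frac{1}{-21 + u}}{u} = \frac{47}{14} + \frac{\frac{1}{-21 + u} \left(-1 + D\right)}{u} = \frac{47}{14} + \frac{-1 + D}{u \left(-21 + u\right)}$)
$\frac{1}{-6816 + B{\left(95,-66 \right)}} = \frac{1}{-6816 + \frac{-14 - -65142 + 14 \cdot 95 + 47 \left(-66\right)^{2}}{14 \left(-66\right) \left(-21 - 66\right)}} = \frac{1}{-6816 + \frac{1}{14} \left(- \frac{1}{66}\right) \frac{1}{-87} \left(-14 + 65142 + 1330 + 47 \cdot 4356\right)} = \frac{1}{-6816 + \frac{1}{14} \left(- \frac{1}{66}\right) \left(- \frac{1}{87}\right) \left(-14 + 65142 + 1330 + 204732\right)} = \frac{1}{-6816 + \frac{1}{14} \left(- \frac{1}{66}\right) \left(- \frac{1}{87}\right) 271190} = \frac{1}{-6816 + \frac{135595}{40194}} = \frac{1}{- \frac{273826709}{40194}} = - \frac{40194}{273826709}$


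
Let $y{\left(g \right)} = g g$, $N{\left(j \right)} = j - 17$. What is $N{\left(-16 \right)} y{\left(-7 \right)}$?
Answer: $-1617$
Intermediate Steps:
$N{\left(j \right)} = -17 + j$
$y{\left(g \right)} = g^{2}$
$N{\left(-16 \right)} y{\left(-7 \right)} = \left(-17 - 16\right) \left(-7\right)^{2} = \left(-33\right) 49 = -1617$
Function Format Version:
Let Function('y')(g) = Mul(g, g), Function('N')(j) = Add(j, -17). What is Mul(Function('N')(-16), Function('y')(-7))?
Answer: -1617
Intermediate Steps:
Function('N')(j) = Add(-17, j)
Function('y')(g) = Pow(g, 2)
Mul(Function('N')(-16), Function('y')(-7)) = Mul(Add(-17, -16), Pow(-7, 2)) = Mul(-33, 49) = -1617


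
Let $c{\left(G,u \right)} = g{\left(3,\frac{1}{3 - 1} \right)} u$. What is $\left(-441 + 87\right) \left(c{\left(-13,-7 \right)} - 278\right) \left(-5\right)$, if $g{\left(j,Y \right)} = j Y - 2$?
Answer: $-485865$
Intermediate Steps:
$g{\left(j,Y \right)} = -2 + Y j$ ($g{\left(j,Y \right)} = Y j - 2 = -2 + Y j$)
$c{\left(G,u \right)} = - \frac{u}{2}$ ($c{\left(G,u \right)} = \left(-2 + \frac{1}{3 - 1} \cdot 3\right) u = \left(-2 + \frac{1}{2} \cdot 3\right) u = \left(-2 + \frac{3}{2}\right) u = - \frac{u}{2}$)
$\left(-441 + 87\right) \left(c{\left(-13,-7 \right)} - 278\right) \left(-5\right) = \left(-441 + 87\right) \left(\left(- \frac{1}{2}\right) \left(-7\right) - 278\right) \left(-5\right) = - 354 \left(\frac{7}{2} - 278\right) \left(-5\right) = \left(-354\right) \left(- \frac{549}{2}\right) \left(-5\right) = 97173 \left(-5\right) = -485865$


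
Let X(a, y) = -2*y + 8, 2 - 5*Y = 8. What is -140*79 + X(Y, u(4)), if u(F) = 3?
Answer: -11058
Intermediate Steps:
Y = -6/5 (Y = 2/5 - 1/5*8 = 2/5 - 8/5 = -6/5 ≈ -1.2000)
X(a, y) = 8 - 2*y
-140*79 + X(Y, u(4)) = -140*79 + (8 - 2*3) = -11060 + (8 - 6) = -11060 + 2 = -11058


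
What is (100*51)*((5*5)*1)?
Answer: 127500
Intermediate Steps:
(100*51)*((5*5)*1) = 5100*(25*1) = 5100*25 = 127500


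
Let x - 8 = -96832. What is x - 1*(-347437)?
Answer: 250613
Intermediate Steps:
x = -96824 (x = 8 - 96832 = -96824)
x - 1*(-347437) = -96824 - 1*(-347437) = -96824 + 347437 = 250613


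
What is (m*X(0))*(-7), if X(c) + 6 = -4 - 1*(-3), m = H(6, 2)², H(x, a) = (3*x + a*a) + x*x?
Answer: 164836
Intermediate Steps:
H(x, a) = a² + x² + 3*x (H(x, a) = (3*x + a²) + x² = (a² + 3*x) + x² = a² + x² + 3*x)
m = 3364 (m = (2² + 6² + 3*6)² = (4 + 36 + 18)² = 58² = 3364)
X(c) = -7 (X(c) = -6 + (-4 - 1*(-3)) = -6 + (-4 + 3) = -6 - 1 = -7)
(m*X(0))*(-7) = (3364*(-7))*(-7) = -23548*(-7) = 164836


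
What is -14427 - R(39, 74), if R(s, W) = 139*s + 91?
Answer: -19939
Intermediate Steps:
R(s, W) = 91 + 139*s
-14427 - R(39, 74) = -14427 - (91 + 139*39) = -14427 - (91 + 5421) = -14427 - 1*5512 = -14427 - 5512 = -19939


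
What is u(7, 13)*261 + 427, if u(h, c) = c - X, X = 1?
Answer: 3559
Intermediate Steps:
u(h, c) = -1 + c (u(h, c) = c - 1*1 = c - 1 = -1 + c)
u(7, 13)*261 + 427 = (-1 + 13)*261 + 427 = 12*261 + 427 = 3132 + 427 = 3559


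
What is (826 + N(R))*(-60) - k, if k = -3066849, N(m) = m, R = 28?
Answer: 3015609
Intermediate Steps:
(826 + N(R))*(-60) - k = (826 + 28)*(-60) - 1*(-3066849) = 854*(-60) + 3066849 = -51240 + 3066849 = 3015609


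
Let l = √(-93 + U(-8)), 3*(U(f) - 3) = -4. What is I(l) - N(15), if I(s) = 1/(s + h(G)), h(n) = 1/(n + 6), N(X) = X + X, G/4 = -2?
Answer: -32976/1099 - 4*I*√822/1099 ≈ -30.005 - 0.10435*I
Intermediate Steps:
U(f) = 5/3 (U(f) = 3 + (⅓)*(-4) = 3 - 4/3 = 5/3)
G = -8 (G = 4*(-2) = -8)
N(X) = 2*X
l = I*√822/3 (l = √(-93 + 5/3) = √(-274/3) = I*√822/3 ≈ 9.5569*I)
h(n) = 1/(6 + n)
I(s) = 1/(-½ + s) (I(s) = 1/(s + 1/(6 - 8)) = 1/(s + 1/(-2)) = 1/(s - ½) = 1/(-½ + s))
I(l) - N(15) = 2/(-1 + 2*(I*√822/3)) - 2*15 = 2/(-1 + 2*I*√822/3) - 1*30 = 2/(-1 + 2*I*√822/3) - 30 = -30 + 2/(-1 + 2*I*√822/3)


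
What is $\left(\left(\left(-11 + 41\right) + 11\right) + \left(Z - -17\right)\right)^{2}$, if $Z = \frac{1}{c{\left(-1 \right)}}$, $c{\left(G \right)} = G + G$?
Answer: $\frac{13225}{4} \approx 3306.3$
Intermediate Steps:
$c{\left(G \right)} = 2 G$
$Z = - \frac{1}{2}$ ($Z = \frac{1}{2 \left(-1\right)} = \frac{1}{-2} = - \frac{1}{2} \approx -0.5$)
$\left(\left(\left(-11 + 41\right) + 11\right) + \left(Z - -17\right)\right)^{2} = \left(\left(\left(-11 + 41\right) + 11\right) - - \frac{33}{2}\right)^{2} = \left(\left(30 + 11\right) + \left(- \frac{1}{2} + 17\right)\right)^{2} = \left(41 + \frac{33}{2}\right)^{2} = \left(\frac{115}{2}\right)^{2} = \frac{13225}{4}$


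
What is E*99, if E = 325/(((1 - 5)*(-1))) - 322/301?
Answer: 1365309/172 ≈ 7937.8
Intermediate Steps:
E = 13791/172 (E = 325/((-4*(-1))) - 322*1/301 = 325/4 - 46/43 = 13791/172 ≈ 80.180)
E*99 = (13791/172)*99 = 1365309/172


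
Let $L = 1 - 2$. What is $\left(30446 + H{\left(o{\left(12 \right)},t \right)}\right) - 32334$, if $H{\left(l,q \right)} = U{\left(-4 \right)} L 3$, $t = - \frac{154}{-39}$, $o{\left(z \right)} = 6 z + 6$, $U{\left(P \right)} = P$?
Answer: $-1876$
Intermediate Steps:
$o{\left(z \right)} = 6 + 6 z$
$L = -1$
$t = \frac{154}{39}$ ($t = \left(-154\right) \left(- \frac{1}{39}\right) = \frac{154}{39} \approx 3.9487$)
$H{\left(l,q \right)} = 12$ ($H{\left(l,q \right)} = \left(-4\right) \left(-1\right) 3 = 4 \cdot 3 = 12$)
$\left(30446 + H{\left(o{\left(12 \right)},t \right)}\right) - 32334 = \left(30446 + 12\right) - 32334 = 30458 - 32334 = -1876$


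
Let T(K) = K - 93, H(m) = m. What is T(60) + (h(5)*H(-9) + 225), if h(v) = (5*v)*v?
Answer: -933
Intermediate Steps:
h(v) = 5*v**2
T(K) = -93 + K
T(60) + (h(5)*H(-9) + 225) = (-93 + 60) + ((5*5**2)*(-9) + 225) = -33 + ((5*25)*(-9) + 225) = -33 + (125*(-9) + 225) = -33 + (-1125 + 225) = -33 - 900 = -933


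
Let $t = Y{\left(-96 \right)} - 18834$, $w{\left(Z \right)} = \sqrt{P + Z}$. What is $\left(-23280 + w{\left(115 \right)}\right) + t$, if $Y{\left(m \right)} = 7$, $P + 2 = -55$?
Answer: $-42107 + \sqrt{58} \approx -42099.0$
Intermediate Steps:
$P = -57$ ($P = -2 - 55 = -57$)
$w{\left(Z \right)} = \sqrt{-57 + Z}$
$t = -18827$ ($t = 7 - 18834 = -18827$)
$\left(-23280 + w{\left(115 \right)}\right) + t = \left(-23280 + \sqrt{-57 + 115}\right) - 18827 = \left(-23280 + \sqrt{58}\right) - 18827 = -42107 + \sqrt{58}$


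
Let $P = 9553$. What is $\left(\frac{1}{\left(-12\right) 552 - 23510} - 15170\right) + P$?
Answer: $- \frac{169262679}{30134} \approx -5617.0$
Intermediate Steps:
$\left(\frac{1}{\left(-12\right) 552 - 23510} - 15170\right) + P = \left(\frac{1}{\left(-12\right) 552 - 23510} - 15170\right) + 9553 = \left(\frac{1}{-6624 - 23510} - 15170\right) + 9553 = \left(\frac{1}{-30134} - 15170\right) + 9553 = \left(- \frac{1}{30134} - 15170\right) + 9553 = - \frac{457132781}{30134} + 9553 = - \frac{169262679}{30134}$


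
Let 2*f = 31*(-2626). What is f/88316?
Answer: -40703/88316 ≈ -0.46088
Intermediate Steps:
f = -40703 (f = (31*(-2626))/2 = (½)*(-81406) = -40703)
f/88316 = -40703/88316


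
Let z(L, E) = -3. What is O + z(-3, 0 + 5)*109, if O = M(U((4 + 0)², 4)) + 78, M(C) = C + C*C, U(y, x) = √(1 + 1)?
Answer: -247 + √2 ≈ -245.59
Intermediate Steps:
U(y, x) = √2
M(C) = C + C²
O = 78 + √2*(1 + √2) (O = √2*(1 + √2) + 78 = 78 + √2*(1 + √2) ≈ 81.414)
O + z(-3, 0 + 5)*109 = (80 + √2) - 3*109 = (80 + √2) - 327 = -247 + √2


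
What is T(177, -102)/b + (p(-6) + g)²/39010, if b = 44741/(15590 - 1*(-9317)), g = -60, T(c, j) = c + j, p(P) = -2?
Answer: 36521819827/872673205 ≈ 41.851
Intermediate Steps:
b = 44741/24907 (b = 44741/(15590 + 9317) = 44741/24907 ≈ 1.7963)
T(177, -102)/b + (p(-6) + g)²/39010 = (177 - 102)/(44741/24907) + (-2 - 60)²/39010 = 75*(24907/44741) + (-62)²*(1/39010) = 1868025/44741 + 3844*(1/39010) = 1868025/44741 + 1922/19505 = 36521819827/872673205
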